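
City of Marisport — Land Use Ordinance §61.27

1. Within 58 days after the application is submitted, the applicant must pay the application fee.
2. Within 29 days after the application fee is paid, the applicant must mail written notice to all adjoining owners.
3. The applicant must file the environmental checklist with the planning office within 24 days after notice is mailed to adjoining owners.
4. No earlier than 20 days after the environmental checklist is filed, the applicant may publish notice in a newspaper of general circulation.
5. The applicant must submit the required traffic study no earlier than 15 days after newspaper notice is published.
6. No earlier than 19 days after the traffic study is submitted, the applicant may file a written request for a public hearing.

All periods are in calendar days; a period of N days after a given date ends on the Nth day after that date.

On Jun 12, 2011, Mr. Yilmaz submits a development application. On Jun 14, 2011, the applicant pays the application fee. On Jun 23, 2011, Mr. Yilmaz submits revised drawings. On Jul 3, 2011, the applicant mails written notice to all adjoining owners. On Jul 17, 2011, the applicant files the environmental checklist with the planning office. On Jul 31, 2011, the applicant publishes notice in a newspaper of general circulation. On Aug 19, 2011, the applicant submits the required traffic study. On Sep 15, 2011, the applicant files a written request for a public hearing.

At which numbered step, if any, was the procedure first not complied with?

Step 4

(1) due by Jun 12, 2011 + 58 days = Aug 9, 2011; Jun 14, 2011 is within that limit.
(2) due by Jun 14, 2011 + 29 days = Jul 13, 2011; Jul 3, 2011 is within that limit.
(3) due by Jul 3, 2011 + 24 days = Jul 27, 2011; Jul 17, 2011 is within that limit.
(4) permitted from Jul 17, 2011 + 20 days = Aug 6, 2011 onward; Jul 31, 2011 is 6 days before the earliest permitted date.
The analysis stops there.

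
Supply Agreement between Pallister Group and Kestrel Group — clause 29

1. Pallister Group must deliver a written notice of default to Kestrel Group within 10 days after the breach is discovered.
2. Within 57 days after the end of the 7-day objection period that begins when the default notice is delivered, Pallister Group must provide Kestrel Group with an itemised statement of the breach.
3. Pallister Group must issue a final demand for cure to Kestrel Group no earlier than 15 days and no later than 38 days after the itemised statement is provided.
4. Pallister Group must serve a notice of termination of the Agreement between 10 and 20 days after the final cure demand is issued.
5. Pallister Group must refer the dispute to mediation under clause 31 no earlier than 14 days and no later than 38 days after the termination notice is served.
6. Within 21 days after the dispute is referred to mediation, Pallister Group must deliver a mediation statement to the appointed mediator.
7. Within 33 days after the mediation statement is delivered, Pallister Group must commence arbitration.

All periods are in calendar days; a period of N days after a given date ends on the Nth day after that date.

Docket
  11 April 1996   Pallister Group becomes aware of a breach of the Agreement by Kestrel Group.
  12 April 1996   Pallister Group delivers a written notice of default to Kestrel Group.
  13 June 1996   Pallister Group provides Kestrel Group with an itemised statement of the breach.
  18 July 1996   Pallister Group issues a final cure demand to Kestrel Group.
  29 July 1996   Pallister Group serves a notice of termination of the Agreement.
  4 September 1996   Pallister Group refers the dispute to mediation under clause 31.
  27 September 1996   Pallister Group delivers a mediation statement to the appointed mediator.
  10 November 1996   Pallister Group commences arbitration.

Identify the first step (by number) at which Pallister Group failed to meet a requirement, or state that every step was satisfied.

Step 6

Step 1 — counting 10 days from 11 April 1996 (when the breach is discovered) gives a deadline of 21 April 1996; 12 April 1996 is within that limit.
Step 2 — counting 57 days from 19 April 1996 (end of the 7-day objection period, which began when the default notice is delivered on 12 April 1996) gives a deadline of 15 June 1996; 13 June 1996 is within that limit.
Step 3 — 15 and 38 days from 13 June 1996 (when the itemised statement is provided) are 28 June 1996 and 21 July 1996 respectively; done 18 July 1996 — within the window.
Step 4 — 10 and 20 days from 18 July 1996 (when the final cure demand is issued) are 28 July 1996 and 7 August 1996 respectively; done 29 July 1996 — within the window.
Step 5 — 14 and 38 days from 29 July 1996 (when the termination notice is served) are 12 August 1996 and 5 September 1996 respectively; 4 September 1996 falls inside that range.
Step 6 — counting 21 days from 4 September 1996 (when the dispute is referred to mediation) gives a deadline of 25 September 1996; 27 September 1996 misses that deadline by 2 days.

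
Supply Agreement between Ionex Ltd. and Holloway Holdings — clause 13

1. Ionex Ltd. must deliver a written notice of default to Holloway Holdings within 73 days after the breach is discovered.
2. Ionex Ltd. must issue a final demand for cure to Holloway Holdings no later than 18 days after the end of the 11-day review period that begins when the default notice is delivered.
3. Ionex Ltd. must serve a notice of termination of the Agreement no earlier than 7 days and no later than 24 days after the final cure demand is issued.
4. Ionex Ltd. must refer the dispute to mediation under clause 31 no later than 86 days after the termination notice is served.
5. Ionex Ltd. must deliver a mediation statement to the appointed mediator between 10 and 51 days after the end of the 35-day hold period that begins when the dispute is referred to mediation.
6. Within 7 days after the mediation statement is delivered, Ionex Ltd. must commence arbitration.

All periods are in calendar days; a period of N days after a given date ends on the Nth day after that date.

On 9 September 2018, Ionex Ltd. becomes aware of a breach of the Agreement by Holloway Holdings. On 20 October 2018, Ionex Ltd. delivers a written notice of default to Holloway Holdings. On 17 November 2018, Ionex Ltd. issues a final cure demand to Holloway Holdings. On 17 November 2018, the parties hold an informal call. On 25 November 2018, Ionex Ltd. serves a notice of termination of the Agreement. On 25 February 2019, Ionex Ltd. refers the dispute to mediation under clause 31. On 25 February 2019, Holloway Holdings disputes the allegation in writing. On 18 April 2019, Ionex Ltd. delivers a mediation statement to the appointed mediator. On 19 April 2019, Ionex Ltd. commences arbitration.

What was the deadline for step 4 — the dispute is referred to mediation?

19 February 2019

Step 4 runs from 25 November 2018, when the termination notice is served. 86 days after 25 November 2018 is 19 February 2019.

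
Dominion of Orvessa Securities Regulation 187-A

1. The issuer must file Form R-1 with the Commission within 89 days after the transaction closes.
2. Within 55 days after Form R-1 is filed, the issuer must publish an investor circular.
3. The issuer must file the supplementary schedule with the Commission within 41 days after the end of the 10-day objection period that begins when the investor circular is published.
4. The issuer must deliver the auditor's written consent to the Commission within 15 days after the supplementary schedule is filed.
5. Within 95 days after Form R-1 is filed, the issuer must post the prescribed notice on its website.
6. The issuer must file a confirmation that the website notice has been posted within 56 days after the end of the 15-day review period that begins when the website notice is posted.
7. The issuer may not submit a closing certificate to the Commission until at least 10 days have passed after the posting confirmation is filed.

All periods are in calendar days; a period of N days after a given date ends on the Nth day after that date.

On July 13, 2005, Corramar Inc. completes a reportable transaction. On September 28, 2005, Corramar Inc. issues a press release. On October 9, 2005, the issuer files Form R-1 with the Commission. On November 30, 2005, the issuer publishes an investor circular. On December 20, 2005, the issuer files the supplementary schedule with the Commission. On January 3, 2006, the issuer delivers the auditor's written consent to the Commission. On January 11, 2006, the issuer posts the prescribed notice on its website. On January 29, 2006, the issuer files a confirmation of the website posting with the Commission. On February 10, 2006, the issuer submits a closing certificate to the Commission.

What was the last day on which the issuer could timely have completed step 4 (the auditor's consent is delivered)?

January 4, 2006

Step 4 runs from December 20, 2005, when the supplementary schedule is filed. 15 days after December 20, 2005 is January 4, 2006.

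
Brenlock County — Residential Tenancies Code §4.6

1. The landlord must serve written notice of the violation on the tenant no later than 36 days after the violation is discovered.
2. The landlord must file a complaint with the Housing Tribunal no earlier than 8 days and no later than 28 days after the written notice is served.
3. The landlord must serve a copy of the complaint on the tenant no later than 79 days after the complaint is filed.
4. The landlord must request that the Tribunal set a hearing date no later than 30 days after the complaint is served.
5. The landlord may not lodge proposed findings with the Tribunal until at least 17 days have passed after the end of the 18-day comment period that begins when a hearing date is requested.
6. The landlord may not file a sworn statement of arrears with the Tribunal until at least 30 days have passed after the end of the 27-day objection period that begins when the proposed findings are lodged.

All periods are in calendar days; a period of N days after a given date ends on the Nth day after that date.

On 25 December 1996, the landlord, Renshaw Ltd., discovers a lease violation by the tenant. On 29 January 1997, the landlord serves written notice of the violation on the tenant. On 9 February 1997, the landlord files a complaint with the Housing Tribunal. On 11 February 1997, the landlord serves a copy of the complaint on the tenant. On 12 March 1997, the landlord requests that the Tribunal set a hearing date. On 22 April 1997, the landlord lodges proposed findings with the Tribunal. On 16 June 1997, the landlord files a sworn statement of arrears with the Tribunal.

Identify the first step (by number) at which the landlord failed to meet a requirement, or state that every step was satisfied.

Step 6

(1) due by 25 December 1996 + 36 days = 30 January 1997; completed 29 January 1997, before the deadline.
(2) the permitted window runs from 29 January 1997 + 8 = 6 February 1997 to 29 January 1997 + 28 = 26 February 1997; 9 February 1997 falls inside that range.
(3) due by 9 February 1997 + 79 days = 29 April 1997; done 11 February 1997 — timely.
(4) due by 11 February 1997 + 30 days = 13 March 1997; done 12 March 1997 — timely.
(5) permitted from 30 March 1997 + 17 days = 16 April 1997 onward; done 22 April 1997, after the minimum wait.
(6) permitted from 19 May 1997 + 30 days = 18 June 1997 onward; acted on 16 June 1997, 2 days prematurely.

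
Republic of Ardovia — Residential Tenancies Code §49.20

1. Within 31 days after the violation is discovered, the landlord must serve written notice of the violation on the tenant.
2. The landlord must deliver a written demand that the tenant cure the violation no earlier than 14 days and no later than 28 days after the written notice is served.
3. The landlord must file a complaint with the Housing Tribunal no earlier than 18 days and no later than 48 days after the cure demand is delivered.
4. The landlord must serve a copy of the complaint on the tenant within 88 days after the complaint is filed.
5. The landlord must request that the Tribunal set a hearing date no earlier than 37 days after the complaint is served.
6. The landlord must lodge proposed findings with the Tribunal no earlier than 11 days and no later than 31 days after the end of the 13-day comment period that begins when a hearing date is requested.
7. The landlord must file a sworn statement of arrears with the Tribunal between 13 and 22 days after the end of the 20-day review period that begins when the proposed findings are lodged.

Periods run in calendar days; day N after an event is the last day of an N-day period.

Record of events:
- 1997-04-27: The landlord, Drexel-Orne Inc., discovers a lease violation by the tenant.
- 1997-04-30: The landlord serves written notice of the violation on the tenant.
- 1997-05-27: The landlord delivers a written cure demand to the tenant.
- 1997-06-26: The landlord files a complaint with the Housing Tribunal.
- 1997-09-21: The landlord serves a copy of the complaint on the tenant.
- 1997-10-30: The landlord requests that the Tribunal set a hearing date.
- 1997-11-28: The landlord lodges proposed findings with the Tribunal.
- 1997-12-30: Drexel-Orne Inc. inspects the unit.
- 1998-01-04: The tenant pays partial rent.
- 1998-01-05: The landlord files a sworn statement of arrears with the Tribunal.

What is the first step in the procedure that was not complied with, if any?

None — every step was satisfied

(1) due by 1997-04-27 + 31 days = 1997-05-28; done 1997-04-30 — timely.
(2) the permitted window runs from 1997-04-30 + 14 = 1997-05-14 to 1997-04-30 + 28 = 1997-05-28; done 1997-05-27 — within the window.
(3) the permitted window runs from 1997-05-27 + 18 = 1997-06-14 to 1997-05-27 + 48 = 1997-07-14; done 1997-06-26 — within the window.
(4) due by 1997-06-26 + 88 days = 1997-09-22; done 1997-09-21 — timely.
(5) permitted from 1997-09-21 + 37 days = 1997-10-28 onward; 1997-10-30 is on or after that date.
(6) the permitted window runs from 1997-11-12 + 11 = 1997-11-23 to 1997-11-12 + 31 = 1997-12-13; done 1997-11-28, which is between those dates.
(7) the permitted window runs from 1997-12-18 + 13 = 1997-12-31 to 1997-12-18 + 22 = 1998-01-09; done 1998-01-05 — within the window.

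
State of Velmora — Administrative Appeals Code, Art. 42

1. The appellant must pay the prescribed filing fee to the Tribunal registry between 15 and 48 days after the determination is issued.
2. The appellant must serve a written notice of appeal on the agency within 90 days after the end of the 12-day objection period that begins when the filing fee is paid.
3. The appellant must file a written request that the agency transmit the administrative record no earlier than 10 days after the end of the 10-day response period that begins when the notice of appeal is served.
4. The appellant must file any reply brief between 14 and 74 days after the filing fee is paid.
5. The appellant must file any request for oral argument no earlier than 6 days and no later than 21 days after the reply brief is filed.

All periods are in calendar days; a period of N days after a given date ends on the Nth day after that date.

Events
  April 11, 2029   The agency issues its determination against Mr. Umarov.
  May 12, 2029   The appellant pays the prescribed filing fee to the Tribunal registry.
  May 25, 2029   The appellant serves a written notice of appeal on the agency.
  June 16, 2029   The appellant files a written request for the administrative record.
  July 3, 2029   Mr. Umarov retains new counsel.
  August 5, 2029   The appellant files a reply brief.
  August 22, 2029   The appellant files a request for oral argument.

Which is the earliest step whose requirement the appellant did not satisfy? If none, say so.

Step 4

Step 1 — 15 and 48 days from April 11, 2029 (when the determination is issued) are April 26, 2029 and May 29, 2029 respectively; done May 12, 2029, which is between those dates.
Step 2 — counting 90 days from May 24, 2029 (end of the 12-day objection period, which began when the filing fee is paid on May 12, 2029) gives a deadline of August 22, 2029; completed May 25, 2029, before the deadline.
Step 3 — must wait 10 days from June 4, 2029 (end of the 10-day response period, which began when the notice of appeal is served on May 25, 2029), so not before June 14, 2029; June 16, 2029 is on or after that date.
Step 4 — 14 and 74 days from May 12, 2029 (when the filing fee is paid) are May 26, 2029 and July 25, 2029 respectively; done August 5, 2029 — 11 days after the window closed.
Later steps need not be reached.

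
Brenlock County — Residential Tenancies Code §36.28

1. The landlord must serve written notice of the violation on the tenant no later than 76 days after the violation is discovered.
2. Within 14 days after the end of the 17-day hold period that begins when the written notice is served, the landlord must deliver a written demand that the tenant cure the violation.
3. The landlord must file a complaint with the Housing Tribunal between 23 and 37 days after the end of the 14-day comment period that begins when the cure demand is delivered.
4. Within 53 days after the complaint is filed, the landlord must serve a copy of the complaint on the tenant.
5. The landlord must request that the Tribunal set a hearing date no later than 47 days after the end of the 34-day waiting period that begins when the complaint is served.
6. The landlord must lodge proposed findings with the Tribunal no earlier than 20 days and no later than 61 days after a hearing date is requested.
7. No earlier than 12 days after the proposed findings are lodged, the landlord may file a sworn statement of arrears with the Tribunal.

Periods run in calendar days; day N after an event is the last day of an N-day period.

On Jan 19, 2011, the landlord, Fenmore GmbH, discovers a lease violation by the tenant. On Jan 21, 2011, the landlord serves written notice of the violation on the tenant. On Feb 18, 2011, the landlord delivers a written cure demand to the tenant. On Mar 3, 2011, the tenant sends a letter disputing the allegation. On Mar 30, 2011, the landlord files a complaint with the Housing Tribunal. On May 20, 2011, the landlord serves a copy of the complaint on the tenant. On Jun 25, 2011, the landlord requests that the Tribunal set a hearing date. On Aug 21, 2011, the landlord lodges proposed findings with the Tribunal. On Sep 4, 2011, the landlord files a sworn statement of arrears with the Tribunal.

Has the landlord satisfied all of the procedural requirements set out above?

Step 1 — counting 76 days from Jan 19, 2011 (when the violation is discovered) gives a deadline of Apr 5, 2011; completed Jan 21, 2011, before the deadline.
Step 2 — counting 14 days from Feb 7, 2011 (end of the 17-day hold period, which began when the written notice is served on Jan 21, 2011) gives a deadline of Feb 21, 2011; Feb 18, 2011 is within that limit.
Step 3 — 23 and 37 days from Mar 4, 2011 (end of the 14-day comment period, which began when the cure demand is delivered on Feb 18, 2011) are Mar 27, 2011 and Apr 10, 2011 respectively; done Mar 30, 2011 — within the window.
Step 4 — counting 53 days from Mar 30, 2011 (when the complaint is filed) gives a deadline of May 22, 2011; May 20, 2011 is within that limit.
Step 5 — counting 47 days from Jun 23, 2011 (end of the 34-day waiting period, which began when the complaint is served on May 20, 2011) gives a deadline of Aug 9, 2011; completed Jun 25, 2011, before the deadline.
Step 6 — 20 and 61 days from Jun 25, 2011 (when a hearing date is requested) are Jul 15, 2011 and Aug 25, 2011 respectively; done Aug 21, 2011, which is between those dates.
Step 7 — must wait 12 days from Aug 21, 2011 (when the proposed findings are lodged), so not before Sep 2, 2011; Sep 4, 2011 is on or after that date.

Yes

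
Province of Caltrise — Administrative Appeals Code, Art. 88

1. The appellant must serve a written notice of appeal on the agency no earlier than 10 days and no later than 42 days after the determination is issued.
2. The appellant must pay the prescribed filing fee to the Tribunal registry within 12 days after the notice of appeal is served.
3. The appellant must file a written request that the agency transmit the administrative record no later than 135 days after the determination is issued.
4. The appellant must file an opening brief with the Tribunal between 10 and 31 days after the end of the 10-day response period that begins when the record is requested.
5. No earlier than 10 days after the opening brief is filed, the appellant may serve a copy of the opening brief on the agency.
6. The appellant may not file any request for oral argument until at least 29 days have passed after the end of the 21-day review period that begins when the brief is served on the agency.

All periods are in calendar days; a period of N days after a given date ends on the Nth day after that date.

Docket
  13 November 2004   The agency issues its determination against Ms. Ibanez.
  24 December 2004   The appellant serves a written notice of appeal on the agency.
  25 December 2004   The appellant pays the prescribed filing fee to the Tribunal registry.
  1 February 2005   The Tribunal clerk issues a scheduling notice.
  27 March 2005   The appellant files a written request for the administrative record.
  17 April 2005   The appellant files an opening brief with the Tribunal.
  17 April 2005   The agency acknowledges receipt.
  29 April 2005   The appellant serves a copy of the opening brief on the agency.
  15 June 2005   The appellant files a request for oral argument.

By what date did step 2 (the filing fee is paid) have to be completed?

5 January 2005

Step 2 runs from 24 December 2004, when the notice of appeal is served. 12 days after 24 December 2004 is 5 January 2005.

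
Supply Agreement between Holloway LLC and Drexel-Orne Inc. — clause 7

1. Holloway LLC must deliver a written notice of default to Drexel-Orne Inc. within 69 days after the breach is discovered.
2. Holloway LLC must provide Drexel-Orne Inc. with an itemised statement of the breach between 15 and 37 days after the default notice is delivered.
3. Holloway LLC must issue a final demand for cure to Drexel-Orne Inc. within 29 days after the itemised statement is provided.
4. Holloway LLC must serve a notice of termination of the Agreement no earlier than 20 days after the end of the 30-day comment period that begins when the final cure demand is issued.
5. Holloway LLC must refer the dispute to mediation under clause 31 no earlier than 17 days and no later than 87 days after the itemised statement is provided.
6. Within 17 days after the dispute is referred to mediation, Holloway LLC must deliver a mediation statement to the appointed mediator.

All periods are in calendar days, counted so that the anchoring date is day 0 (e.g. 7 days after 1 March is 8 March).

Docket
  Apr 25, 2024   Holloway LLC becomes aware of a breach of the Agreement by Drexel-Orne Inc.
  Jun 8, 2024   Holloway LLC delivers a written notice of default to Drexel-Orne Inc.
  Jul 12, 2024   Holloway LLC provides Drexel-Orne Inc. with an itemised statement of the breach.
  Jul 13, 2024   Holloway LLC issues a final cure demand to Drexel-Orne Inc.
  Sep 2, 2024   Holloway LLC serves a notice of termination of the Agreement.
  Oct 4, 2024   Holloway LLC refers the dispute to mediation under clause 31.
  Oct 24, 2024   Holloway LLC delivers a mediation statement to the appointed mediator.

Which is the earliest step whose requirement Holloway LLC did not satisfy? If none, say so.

Step 1 — counting 69 days from Apr 25, 2024 (when the breach is discovered) gives a deadline of Jul 3, 2024; completed Jun 8, 2024, before the deadline.
Step 2 — 15 and 37 days from Jun 8, 2024 (when the default notice is delivered) are Jun 23, 2024 and Jul 15, 2024 respectively; Jul 12, 2024 falls inside that range.
Step 3 — counting 29 days from Jul 12, 2024 (when the itemised statement is provided) gives a deadline of Aug 10, 2024; Jul 13, 2024 is within that limit.
Step 4 — must wait 20 days from Aug 12, 2024 (end of the 30-day comment period, which began when the final cure demand is issued on Jul 13, 2024), so not before Sep 1, 2024; done Sep 2, 2024 — permitted.
Step 5 — 17 and 87 days from Jul 12, 2024 (when the itemised statement is provided) are Jul 29, 2024 and Oct 7, 2024 respectively; done Oct 4, 2024, which is between those dates.
Step 6 — counting 17 days from Oct 4, 2024 (when the dispute is referred to mediation) gives a deadline of Oct 21, 2024; done Oct 24, 2024 — 3 days late.
No need to go further; step 6 was not satisfied.

Step 6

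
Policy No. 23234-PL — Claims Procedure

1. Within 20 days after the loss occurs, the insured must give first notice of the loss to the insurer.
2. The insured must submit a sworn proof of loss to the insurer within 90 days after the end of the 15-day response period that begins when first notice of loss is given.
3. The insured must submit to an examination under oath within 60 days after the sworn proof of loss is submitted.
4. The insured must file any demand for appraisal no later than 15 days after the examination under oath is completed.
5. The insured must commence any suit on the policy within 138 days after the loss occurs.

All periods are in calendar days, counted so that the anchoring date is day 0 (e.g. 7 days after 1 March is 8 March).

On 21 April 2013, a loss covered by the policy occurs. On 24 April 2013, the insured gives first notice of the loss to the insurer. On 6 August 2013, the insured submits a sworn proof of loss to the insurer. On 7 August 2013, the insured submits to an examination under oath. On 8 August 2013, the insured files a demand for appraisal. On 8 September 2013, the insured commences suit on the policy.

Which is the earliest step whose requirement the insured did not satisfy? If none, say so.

Step 5

(1) due by 21 April 2013 + 20 days = 11 May 2013; done 24 April 2013 — timely.
(2) due by 9 May 2013 + 90 days = 7 August 2013; done 6 August 2013 — timely.
(3) due by 6 August 2013 + 60 days = 5 October 2013; completed 7 August 2013, before the deadline.
(4) due by 7 August 2013 + 15 days = 22 August 2013; completed 8 August 2013, before the deadline.
(5) due by 21 April 2013 + 138 days = 6 September 2013; 8 September 2013 misses that deadline by 2 days.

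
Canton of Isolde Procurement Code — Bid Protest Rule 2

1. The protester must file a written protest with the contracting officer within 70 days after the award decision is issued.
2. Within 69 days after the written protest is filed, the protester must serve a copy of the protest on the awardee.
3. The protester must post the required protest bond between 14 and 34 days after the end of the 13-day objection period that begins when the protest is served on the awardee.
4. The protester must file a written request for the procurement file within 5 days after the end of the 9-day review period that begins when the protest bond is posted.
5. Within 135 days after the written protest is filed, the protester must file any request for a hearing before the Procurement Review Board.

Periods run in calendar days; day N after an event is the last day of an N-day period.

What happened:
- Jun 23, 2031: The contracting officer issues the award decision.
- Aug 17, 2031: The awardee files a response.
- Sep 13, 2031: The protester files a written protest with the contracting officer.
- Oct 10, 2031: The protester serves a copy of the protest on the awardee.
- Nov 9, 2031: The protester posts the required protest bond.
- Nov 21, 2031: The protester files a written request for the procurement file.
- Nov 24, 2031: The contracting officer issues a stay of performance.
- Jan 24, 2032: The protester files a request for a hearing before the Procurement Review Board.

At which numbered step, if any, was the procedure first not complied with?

Step 1: 70 days after Jun 23, 2031 (when the award decision is issued) is Sep 1, 2031; Sep 13, 2031 misses that deadline by 12 days.

Step 1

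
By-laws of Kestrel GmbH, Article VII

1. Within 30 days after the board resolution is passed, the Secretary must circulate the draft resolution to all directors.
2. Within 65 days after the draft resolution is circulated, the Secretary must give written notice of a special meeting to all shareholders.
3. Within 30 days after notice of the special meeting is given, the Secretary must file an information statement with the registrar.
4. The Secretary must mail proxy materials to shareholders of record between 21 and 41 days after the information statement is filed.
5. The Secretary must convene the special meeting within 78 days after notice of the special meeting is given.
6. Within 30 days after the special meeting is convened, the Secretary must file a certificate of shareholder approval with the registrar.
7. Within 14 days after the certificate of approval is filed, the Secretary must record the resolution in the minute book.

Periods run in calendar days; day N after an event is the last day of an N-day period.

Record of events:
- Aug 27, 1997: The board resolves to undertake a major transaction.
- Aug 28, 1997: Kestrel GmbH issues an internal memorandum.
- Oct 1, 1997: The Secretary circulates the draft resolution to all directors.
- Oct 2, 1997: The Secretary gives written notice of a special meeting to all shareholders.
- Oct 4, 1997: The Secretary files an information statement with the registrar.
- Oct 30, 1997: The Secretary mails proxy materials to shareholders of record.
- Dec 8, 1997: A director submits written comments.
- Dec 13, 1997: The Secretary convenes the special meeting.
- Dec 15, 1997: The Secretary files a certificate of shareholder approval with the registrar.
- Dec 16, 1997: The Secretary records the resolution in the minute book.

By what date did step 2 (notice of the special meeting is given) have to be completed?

Dec 5, 1997

Step 2 runs from Oct 1, 1997, when the draft resolution is circulated. 65 days after Oct 1, 1997 is Dec 5, 1997.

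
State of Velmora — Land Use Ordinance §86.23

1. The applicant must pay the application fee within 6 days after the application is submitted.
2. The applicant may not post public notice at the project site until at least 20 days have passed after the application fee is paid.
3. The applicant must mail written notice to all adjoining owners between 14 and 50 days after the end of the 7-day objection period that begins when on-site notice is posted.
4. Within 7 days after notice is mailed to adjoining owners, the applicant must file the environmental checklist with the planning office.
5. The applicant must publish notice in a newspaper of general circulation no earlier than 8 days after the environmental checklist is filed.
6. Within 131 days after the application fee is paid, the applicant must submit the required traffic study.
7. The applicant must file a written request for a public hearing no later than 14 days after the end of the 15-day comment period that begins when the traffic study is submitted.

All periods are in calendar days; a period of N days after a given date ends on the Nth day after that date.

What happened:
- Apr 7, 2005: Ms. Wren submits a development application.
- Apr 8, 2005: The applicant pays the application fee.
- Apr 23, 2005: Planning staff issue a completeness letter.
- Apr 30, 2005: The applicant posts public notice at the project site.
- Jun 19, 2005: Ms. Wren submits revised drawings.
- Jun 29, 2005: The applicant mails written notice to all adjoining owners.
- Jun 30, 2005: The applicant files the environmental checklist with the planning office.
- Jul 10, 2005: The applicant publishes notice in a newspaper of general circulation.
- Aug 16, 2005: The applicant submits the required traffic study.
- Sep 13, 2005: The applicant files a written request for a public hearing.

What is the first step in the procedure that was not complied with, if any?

Step 1 — counting 6 days from Apr 7, 2005 (when the application is submitted) gives a deadline of Apr 13, 2005; completed Apr 8, 2005, before the deadline.
Step 2 — must wait 20 days from Apr 8, 2005 (when the application fee is paid), so not before Apr 28, 2005; done Apr 30, 2005 — permitted.
Step 3 — 14 and 50 days from May 7, 2005 (end of the 7-day objection period, which began when on-site notice is posted on Apr 30, 2005) are May 21, 2005 and Jun 26, 2005 respectively; done Jun 29, 2005 — 3 days after the window closed.
That is the first point of non-compliance.

Step 3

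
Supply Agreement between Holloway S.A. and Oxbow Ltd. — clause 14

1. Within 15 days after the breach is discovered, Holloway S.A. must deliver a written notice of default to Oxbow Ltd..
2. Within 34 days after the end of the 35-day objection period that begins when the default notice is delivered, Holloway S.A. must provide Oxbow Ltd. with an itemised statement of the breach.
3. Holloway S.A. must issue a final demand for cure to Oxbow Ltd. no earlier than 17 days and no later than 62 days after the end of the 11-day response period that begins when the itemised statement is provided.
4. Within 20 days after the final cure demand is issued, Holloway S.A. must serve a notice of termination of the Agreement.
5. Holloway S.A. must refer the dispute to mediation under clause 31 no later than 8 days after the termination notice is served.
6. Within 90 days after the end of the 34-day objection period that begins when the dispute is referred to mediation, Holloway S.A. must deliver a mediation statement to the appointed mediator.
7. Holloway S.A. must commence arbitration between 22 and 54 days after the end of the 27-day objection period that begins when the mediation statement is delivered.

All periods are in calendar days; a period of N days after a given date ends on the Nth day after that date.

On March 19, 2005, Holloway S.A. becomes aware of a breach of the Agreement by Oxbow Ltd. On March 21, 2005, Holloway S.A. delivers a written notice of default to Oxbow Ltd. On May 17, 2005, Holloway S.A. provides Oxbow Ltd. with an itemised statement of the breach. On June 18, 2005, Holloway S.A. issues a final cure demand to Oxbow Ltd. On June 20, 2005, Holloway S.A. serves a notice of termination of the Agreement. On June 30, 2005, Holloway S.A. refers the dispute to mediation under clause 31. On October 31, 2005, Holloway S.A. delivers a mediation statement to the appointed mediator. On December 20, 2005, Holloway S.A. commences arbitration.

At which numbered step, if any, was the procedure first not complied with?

(1) due by March 19, 2005 + 15 days = April 3, 2005; March 21, 2005 is within that limit.
(2) due by April 25, 2005 + 34 days = May 29, 2005; May 17, 2005 is within that limit.
(3) the permitted window runs from May 28, 2005 + 17 = June 14, 2005 to May 28, 2005 + 62 = July 29, 2005; done June 18, 2005, which is between those dates.
(4) due by June 18, 2005 + 20 days = July 8, 2005; done June 20, 2005 — timely.
(5) due by June 20, 2005 + 8 days = June 28, 2005; June 30, 2005 misses that deadline by 2 days.

Step 5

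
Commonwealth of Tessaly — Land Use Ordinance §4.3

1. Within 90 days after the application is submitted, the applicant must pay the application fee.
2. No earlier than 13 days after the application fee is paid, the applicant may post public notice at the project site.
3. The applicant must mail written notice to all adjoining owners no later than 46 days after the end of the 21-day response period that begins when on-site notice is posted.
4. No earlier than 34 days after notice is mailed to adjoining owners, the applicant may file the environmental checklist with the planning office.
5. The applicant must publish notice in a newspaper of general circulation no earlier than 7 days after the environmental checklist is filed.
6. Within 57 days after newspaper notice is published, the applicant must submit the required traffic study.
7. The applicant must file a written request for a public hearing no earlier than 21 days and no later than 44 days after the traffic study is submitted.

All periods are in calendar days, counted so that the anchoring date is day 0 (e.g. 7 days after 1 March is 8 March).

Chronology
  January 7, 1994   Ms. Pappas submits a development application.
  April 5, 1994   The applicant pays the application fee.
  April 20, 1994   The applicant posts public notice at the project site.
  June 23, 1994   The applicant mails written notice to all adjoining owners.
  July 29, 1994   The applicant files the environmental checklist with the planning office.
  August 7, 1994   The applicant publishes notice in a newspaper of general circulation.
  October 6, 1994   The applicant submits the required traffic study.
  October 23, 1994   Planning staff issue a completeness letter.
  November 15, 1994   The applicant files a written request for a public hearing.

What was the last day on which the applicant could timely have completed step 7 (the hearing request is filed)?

November 19, 1994

Step 7 runs from October 6, 1994, when the traffic study is submitted. The window is 21–44 days after October 6, 1994; it closes on November 19, 1994.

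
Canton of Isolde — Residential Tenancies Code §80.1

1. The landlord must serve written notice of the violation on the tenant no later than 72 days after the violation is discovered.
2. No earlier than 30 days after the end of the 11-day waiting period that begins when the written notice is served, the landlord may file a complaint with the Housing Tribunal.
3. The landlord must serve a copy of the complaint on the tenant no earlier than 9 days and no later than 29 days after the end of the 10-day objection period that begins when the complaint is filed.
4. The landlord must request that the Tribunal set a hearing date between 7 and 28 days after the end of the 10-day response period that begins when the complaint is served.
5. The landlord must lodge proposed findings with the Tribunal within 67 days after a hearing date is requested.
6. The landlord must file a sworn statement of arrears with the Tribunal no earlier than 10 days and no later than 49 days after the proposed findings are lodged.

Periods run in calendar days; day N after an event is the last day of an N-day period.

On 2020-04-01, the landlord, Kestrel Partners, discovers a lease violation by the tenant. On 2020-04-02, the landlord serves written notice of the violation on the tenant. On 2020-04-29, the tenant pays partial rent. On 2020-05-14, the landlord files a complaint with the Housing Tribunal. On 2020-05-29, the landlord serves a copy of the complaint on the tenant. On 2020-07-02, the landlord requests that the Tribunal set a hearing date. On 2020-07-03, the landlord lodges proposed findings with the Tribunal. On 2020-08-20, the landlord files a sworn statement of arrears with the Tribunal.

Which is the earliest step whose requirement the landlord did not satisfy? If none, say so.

Step 3

Step 1 — counting 72 days from 2020-04-01 (when the violation is discovered) gives a deadline of 2020-06-12; done 2020-04-02 — timely.
Step 2 — must wait 30 days from 2020-04-13 (end of the 11-day waiting period, which began when the written notice is served on 2020-04-02), so not before 2020-05-13; done 2020-05-14, after the minimum wait.
Step 3 — 9 and 29 days from 2020-05-24 (end of the 10-day objection period, which began when the complaint is filed on 2020-05-14) are 2020-06-02 and 2020-06-22 respectively; done 2020-05-29 — 4 days before the window opened.
Later steps need not be reached.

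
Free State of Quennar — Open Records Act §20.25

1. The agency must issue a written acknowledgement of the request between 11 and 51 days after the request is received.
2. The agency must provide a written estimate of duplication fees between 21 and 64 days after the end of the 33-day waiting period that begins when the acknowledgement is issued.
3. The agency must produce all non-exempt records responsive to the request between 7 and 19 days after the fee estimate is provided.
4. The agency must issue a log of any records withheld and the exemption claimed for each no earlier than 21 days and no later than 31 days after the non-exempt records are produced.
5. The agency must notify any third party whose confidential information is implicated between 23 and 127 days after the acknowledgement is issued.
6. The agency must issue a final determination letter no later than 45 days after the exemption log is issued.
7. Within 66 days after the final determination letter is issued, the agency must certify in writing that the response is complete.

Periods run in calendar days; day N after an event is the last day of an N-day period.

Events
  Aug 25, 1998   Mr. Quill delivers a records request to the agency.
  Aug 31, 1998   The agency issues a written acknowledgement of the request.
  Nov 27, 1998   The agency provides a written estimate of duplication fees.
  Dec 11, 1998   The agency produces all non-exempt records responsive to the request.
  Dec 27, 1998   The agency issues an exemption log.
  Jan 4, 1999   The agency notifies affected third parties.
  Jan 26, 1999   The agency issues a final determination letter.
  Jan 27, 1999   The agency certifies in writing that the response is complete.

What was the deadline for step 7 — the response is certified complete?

Step 7 runs from Jan 26, 1999, when the final determination letter is issued. 66 days after Jan 26, 1999 is Apr 2, 1999.

Apr 2, 1999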